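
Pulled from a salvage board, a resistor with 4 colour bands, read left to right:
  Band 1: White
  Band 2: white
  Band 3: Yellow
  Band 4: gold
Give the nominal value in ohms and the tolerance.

White → 9 (first significant figure)
White → 9 (second significant figure)
Yellow → ×10^4 multiplier
Gold → ±5% tolerance
99 × 10000 = 990000 Ω

990000 Ω ±5%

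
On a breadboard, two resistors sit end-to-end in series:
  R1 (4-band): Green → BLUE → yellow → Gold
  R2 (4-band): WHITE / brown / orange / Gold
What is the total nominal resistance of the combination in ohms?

R1: green, blue → 56; yellow ×10^4 → 560000 Ω.
R2: white, brown → 91; orange ×10^3 → 91000 Ω.
Series: 560000 + 91000 = 651000 Ω.

651000 Ω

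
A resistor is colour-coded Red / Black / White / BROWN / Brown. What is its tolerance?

±1%

The last band, brown, is the tolerance band.
Brown corresponds to ±1%.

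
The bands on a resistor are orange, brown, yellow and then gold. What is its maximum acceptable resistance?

325500 Ω

Orange → 3 (first significant figure)
Brown → 1 (second significant figure)
Yellow → ×10^4 multiplier
Gold → ±5% tolerance
31 × 10000 = 310000 Ω
Maximum = 310000 × (1 + 5/100) = 325500 Ω.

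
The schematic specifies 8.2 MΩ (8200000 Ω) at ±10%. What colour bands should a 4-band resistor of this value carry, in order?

8200000 Ω = 82 × 10^5.
8 → grey
2 → red
Multiplier 10^5 → green.
±10% tolerance → silver.

grey, red, green, silver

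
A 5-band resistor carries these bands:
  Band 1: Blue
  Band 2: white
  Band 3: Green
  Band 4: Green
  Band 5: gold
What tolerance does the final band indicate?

±5%

The last band, gold, is the tolerance band.
Gold corresponds to ±5%.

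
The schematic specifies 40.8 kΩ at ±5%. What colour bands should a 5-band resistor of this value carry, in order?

40800 Ω = 408 × 10^2.
4 → yellow
0 → black
8 → grey
Multiplier 10^2 → red.
±5% tolerance → gold.

yellow, black, grey, red, gold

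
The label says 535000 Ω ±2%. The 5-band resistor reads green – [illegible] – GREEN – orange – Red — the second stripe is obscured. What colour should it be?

535000 Ω = 535 × 10^3.
The second band gives digit 3 of the significand, and 3 is orange.

orange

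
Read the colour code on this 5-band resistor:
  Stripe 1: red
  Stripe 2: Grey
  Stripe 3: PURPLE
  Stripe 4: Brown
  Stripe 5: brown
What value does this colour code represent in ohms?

2870 Ω

Red → 2 (first significant figure)
Grey → 8 (second significant figure)
Violet → 7 (third significant figure)
Brown → ×10 multiplier
287 × 10 = 2870 Ω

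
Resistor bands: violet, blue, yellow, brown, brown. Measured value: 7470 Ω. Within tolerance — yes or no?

Violet → 7 (first significant figure)
Blue → 6 (second significant figure)
Yellow → 4 (third significant figure)
Brown → ×10 multiplier
Brown → ±1% tolerance
764 × 10 = 7640 Ω
Allowed range: 7563.6 Ω to 7716.4 Ω.
7470 Ω lies outside that range.

no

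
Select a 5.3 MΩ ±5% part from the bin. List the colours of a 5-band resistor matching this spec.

5300000 Ω = 530 × 10^4.
5 → green
3 → orange
0 → black
Multiplier 10^4 → yellow.
±5% tolerance → gold.

green, orange, black, yellow, gold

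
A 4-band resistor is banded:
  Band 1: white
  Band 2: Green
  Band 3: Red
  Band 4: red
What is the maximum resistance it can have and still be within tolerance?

9690 Ω

White → 9 (first significant figure)
Green → 5 (second significant figure)
Red → ×10^2 multiplier
Red → ±2% tolerance
95 × 100 = 9500 Ω
Maximum = 9500 × (1 + 2/100) = 9690 Ω.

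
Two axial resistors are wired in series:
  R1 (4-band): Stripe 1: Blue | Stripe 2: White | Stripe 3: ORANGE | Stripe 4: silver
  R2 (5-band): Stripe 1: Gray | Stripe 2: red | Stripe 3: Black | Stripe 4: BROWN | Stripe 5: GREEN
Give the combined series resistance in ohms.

77200 Ω

R1: blue, white → 69; orange ×10^3 → 69000 Ω.
R2: grey, red, black → 820; brown ×10 → 8200 Ω.
Series: 69000 + 8200 = 77200 Ω.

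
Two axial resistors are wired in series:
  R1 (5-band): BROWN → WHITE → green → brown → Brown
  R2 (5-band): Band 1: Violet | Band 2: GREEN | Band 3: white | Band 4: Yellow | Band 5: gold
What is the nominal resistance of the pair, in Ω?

R1: brown, white, green → 195; brown ×10 → 1950 Ω.
R2: violet, green, white → 759; yellow ×10^4 → 7590000 Ω.
Series: 1950 + 7590000 = 7591950 Ω.

7591950 Ω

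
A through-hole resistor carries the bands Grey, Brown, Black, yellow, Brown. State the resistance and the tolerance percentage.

Grey → 8 (first significant figure)
Brown → 1 (second significant figure)
Black → 0 (third significant figure)
Yellow → ×10^4 multiplier
Brown → ±1% tolerance
810 × 10000 = 8100000 Ω

8100000 Ω ±1%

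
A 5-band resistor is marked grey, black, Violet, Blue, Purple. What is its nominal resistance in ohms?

Grey → 8 (first significant figure)
Black → 0 (second significant figure)
Violet → 7 (third significant figure)
Blue → ×10^6 multiplier
807 × 1000000 = 807000000 Ω

807000000 Ω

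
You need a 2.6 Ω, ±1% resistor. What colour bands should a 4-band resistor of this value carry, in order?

2.6 Ω = 26 × 10^-1.
2 → red
6 → blue
Multiplier 10^-1 → gold.
±1% tolerance → brown.

red, blue, gold, brown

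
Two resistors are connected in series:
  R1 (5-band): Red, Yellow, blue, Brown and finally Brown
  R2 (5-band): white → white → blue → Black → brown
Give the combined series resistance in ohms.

R1: red, yellow, blue → 246; brown ×10 → 2460 Ω.
R2: white, white, blue → 996; black ×1 → 996 Ω.
Series: 2460 + 996 = 3456 Ω.

3456 Ω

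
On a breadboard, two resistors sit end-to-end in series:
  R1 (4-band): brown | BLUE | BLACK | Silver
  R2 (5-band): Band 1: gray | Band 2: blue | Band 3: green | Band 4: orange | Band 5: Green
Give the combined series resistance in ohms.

R1: brown, blue → 16; black ×1 → 16 Ω.
R2: grey, blue, green → 865; orange ×10^3 → 865000 Ω.
Series: 16 + 865000 = 865016 Ω.

865016 Ω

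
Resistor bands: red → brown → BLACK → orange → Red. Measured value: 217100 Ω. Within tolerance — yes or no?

Red → 2 (first significant figure)
Brown → 1 (second significant figure)
Black → 0 (third significant figure)
Orange → ×10^3 multiplier
Red → ±2% tolerance
210 × 1000 = 210000 Ω
Allowed range: 205800 Ω to 214200 Ω.
217100 Ω lies outside that range.

no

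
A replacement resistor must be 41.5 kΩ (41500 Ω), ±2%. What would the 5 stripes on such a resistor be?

yellow, brown, green, red, red

41500 Ω = 415 × 10^2.
4 → yellow
1 → brown
5 → green
Multiplier 10^2 → red.
±2% tolerance → red.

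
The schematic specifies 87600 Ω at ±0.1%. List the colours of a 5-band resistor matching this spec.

87600 Ω = 876 × 10^2.
8 → grey
7 → violet
6 → blue
Multiplier 10^2 → red.
±0.1% tolerance → violet.

grey, violet, blue, red, violet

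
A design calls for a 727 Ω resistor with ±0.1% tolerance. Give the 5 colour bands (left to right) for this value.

violet, red, violet, black, violet

727 Ω = 727 × 10^0.
7 → violet
2 → red
7 → violet
Multiplier 10^0 → black.
±0.1% tolerance → violet.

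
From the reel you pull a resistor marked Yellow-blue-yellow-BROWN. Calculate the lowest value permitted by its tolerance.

455400 Ω

Yellow → 4 (first significant figure)
Blue → 6 (second significant figure)
Yellow → ×10^4 multiplier
Brown → ±1% tolerance
46 × 10000 = 460000 Ω
Lowest = 460000 × (1 − 1/100) = 455400 Ω.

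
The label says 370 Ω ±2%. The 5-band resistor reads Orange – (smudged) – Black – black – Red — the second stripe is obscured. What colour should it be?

violet

370 Ω = 370 × 10^0.
The second band gives digit 7 of the significand, and 7 is violet.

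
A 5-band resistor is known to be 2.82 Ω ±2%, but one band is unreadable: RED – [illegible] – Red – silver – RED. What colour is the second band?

grey

2.82 Ω = 282 × 10^-2.
The second band gives digit 8 of the significand, and 8 is grey.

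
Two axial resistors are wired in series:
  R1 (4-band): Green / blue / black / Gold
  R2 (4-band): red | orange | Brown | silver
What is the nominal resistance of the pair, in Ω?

286 Ω

R1: green, blue → 56; black ×1 → 56 Ω.
R2: red, orange → 23; brown ×10 → 230 Ω.
Series: 56 + 230 = 286 Ω.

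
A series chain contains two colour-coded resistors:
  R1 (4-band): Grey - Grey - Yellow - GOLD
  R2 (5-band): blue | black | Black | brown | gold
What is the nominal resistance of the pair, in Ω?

R1: grey, grey → 88; yellow ×10^4 → 880000 Ω.
R2: blue, black, black → 600; brown ×10 → 6000 Ω.
Series: 880000 + 6000 = 886000 Ω.

886000 Ω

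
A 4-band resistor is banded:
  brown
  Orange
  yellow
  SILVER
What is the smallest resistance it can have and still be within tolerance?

Brown → 1 (first significant figure)
Orange → 3 (second significant figure)
Yellow → ×10^4 multiplier
Silver → ±10% tolerance
13 × 10000 = 130000 Ω
Smallest = 130000 × (1 − 10/100) = 117000 Ω.

117000 Ω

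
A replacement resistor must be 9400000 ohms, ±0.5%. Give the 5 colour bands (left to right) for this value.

white, yellow, black, yellow, green

9400000 Ω = 940 × 10^4.
9 → white
4 → yellow
0 → black
Multiplier 10^4 → yellow.
±0.5% tolerance → green.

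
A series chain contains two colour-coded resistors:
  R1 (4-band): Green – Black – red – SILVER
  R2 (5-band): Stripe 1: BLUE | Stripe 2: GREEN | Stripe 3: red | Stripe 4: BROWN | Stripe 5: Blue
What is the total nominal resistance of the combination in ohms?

11520 Ω

R1: green, black → 50; red ×10^2 → 5000 Ω.
R2: blue, green, red → 652; brown ×10 → 6520 Ω.
Series: 5000 + 6520 = 11520 Ω.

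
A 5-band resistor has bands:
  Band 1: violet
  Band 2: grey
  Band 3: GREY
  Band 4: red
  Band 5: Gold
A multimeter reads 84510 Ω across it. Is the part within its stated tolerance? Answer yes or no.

no

Violet → 7 (first significant figure)
Grey → 8 (second significant figure)
Grey → 8 (third significant figure)
Red → ×10^2 multiplier
Gold → ±5% tolerance
788 × 100 = 78800 Ω
Allowed range: 74860 Ω to 82740 Ω.
84510 Ω lies outside that range.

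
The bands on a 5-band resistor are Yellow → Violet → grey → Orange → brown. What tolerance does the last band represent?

The last band, brown, is the tolerance band.
Brown corresponds to ±1%.

±1%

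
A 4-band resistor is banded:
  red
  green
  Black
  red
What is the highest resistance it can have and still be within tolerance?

25.5 Ω

Red → 2 (first significant figure)
Green → 5 (second significant figure)
Black → ×1 multiplier
Red → ±2% tolerance
25 × 1 = 25 Ω
Highest = 25 × (1 + 2/100) = 25.5 Ω.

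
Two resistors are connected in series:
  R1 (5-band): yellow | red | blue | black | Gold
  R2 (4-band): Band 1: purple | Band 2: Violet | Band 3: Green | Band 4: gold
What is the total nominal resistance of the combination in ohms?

R1: yellow, red, blue → 426; black ×1 → 426 Ω.
R2: violet, violet → 77; green ×10^5 → 7700000 Ω.
Series: 426 + 7700000 = 7700426 Ω.

7700426 Ω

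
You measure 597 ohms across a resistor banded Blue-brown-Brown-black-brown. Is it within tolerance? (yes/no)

Blue → 6 (first significant figure)
Brown → 1 (second significant figure)
Brown → 1 (third significant figure)
Black → ×1 multiplier
Brown → ±1% tolerance
611 × 1 = 611 Ω
Allowed range: 604.89 Ω to 617.11 Ω.
597 ohms lies outside that range.

no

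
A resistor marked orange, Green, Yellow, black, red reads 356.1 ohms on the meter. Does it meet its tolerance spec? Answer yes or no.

Orange → 3 (first significant figure)
Green → 5 (second significant figure)
Yellow → 4 (third significant figure)
Black → ×1 multiplier
Red → ±2% tolerance
354 × 1 = 354 Ω
Allowed range: 346.92 Ω to 361.08 Ω.
356.1 ohms lies inside that range.

yes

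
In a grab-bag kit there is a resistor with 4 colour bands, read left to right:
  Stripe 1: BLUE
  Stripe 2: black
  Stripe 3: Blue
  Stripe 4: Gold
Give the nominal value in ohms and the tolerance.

Blue → 6 (first significant figure)
Black → 0 (second significant figure)
Blue → ×10^6 multiplier
Gold → ±5% tolerance
60 × 1000000 = 60000000 Ω

60000000 Ω ±5%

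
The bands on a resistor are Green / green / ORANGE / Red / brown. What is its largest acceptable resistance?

Green → 5 (first significant figure)
Green → 5 (second significant figure)
Orange → 3 (third significant figure)
Red → ×10^2 multiplier
Brown → ±1% tolerance
553 × 100 = 55300 Ω
Largest = 55300 × (1 + 1/100) = 55853 Ω.

55853 Ω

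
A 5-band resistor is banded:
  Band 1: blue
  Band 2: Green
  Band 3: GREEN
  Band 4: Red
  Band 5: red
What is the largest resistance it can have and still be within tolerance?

Blue → 6 (first significant figure)
Green → 5 (second significant figure)
Green → 5 (third significant figure)
Red → ×10^2 multiplier
Red → ±2% tolerance
655 × 100 = 65500 Ω
Largest = 65500 × (1 + 2/100) = 66810 Ω.

66810 Ω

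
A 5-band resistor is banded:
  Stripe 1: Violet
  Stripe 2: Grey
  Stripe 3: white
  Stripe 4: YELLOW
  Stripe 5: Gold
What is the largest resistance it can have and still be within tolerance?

8284500 Ω

Violet → 7 (first significant figure)
Grey → 8 (second significant figure)
White → 9 (third significant figure)
Yellow → ×10^4 multiplier
Gold → ±5% tolerance
789 × 10000 = 7890000 Ω
Largest = 7890000 × (1 + 5/100) = 8284500 Ω.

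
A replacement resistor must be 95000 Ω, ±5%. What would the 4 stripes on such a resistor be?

white, green, orange, gold

95000 Ω = 95 × 10^3.
9 → white
5 → green
Multiplier 10^3 → orange.
±5% tolerance → gold.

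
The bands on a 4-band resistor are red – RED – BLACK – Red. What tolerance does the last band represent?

±2%

The last band, red, is the tolerance band.
Red corresponds to ±2%.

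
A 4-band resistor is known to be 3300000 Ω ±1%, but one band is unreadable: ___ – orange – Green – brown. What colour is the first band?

orange

3300000 Ω = 33 × 10^5.
The first band gives digit 3 of the significand, and 3 is orange.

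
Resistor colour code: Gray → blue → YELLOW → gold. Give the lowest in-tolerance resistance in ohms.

Grey → 8 (first significant figure)
Blue → 6 (second significant figure)
Yellow → ×10^4 multiplier
Gold → ±5% tolerance
86 × 10000 = 860000 Ω
Lowest = 860000 × (1 − 5/100) = 817000 Ω.

817000 Ω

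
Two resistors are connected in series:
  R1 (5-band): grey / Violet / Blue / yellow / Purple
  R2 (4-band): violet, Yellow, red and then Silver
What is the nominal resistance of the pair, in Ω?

R1: grey, violet, blue → 876; yellow ×10^4 → 8760000 Ω.
R2: violet, yellow → 74; red ×10^2 → 7400 Ω.
Series: 8760000 + 7400 = 8767400 Ω.

8767400 Ω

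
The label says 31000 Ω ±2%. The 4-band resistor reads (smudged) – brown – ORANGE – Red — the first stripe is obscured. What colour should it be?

31000 Ω = 31 × 10^3.
The first band gives digit 3 of the significand, and 3 is orange.

orange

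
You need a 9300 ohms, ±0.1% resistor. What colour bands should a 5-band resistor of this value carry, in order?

white, orange, black, brown, violet

9300 Ω = 930 × 10^1.
9 → white
3 → orange
0 → black
Multiplier 10^1 → brown.
±0.1% tolerance → violet.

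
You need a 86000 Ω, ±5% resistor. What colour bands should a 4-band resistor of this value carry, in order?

grey, blue, orange, gold

86000 Ω = 86 × 10^3.
8 → grey
6 → blue
Multiplier 10^3 → orange.
±5% tolerance → gold.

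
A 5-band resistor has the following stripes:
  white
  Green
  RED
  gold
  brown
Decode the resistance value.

95.2 Ω

White → 9 (first significant figure)
Green → 5 (second significant figure)
Red → 2 (third significant figure)
Gold → ×0.1 multiplier
952 × 0.1 = 95.2 Ω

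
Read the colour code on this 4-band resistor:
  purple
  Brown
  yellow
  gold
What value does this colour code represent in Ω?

710000 Ω

Violet → 7 (first significant figure)
Brown → 1 (second significant figure)
Yellow → ×10^4 multiplier
71 × 10000 = 710000 Ω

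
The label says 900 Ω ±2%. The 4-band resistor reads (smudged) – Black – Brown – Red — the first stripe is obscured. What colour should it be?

white

900 Ω = 90 × 10^1.
The first band gives digit 9 of the significand, and 9 is white.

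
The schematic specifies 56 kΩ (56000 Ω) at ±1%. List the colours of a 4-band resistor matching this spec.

green, blue, orange, brown

56000 Ω = 56 × 10^3.
5 → green
6 → blue
Multiplier 10^3 → orange.
±1% tolerance → brown.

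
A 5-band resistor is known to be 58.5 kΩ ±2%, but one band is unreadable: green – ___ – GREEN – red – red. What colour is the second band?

grey

58500 Ω = 585 × 10^2.
The second band gives digit 8 of the significand, and 8 is grey.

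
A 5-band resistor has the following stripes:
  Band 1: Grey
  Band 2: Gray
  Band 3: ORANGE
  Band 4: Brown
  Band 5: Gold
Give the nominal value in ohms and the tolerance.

8830 Ω ±5%

Grey → 8 (first significant figure)
Grey → 8 (second significant figure)
Orange → 3 (third significant figure)
Brown → ×10 multiplier
Gold → ±5% tolerance
883 × 10 = 8830 Ω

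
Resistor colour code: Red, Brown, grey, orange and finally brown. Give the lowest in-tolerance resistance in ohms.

215820 Ω

Red → 2 (first significant figure)
Brown → 1 (second significant figure)
Grey → 8 (third significant figure)
Orange → ×10^3 multiplier
Brown → ±1% tolerance
218 × 1000 = 218000 Ω
Lowest = 218000 × (1 − 1/100) = 215820 Ω.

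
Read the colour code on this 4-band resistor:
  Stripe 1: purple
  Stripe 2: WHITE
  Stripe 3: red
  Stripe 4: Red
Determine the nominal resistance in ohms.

Violet → 7 (first significant figure)
White → 9 (second significant figure)
Red → ×10^2 multiplier
79 × 100 = 7900 Ω

7900 Ω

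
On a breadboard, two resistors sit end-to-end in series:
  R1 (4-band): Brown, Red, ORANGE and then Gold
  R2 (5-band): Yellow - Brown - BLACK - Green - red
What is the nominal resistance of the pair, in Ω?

41012000 Ω

R1: brown, red → 12; orange ×10^3 → 12000 Ω.
R2: yellow, brown, black → 410; green ×10^5 → 41000000 Ω.
Series: 12000 + 41000000 = 41012000 Ω.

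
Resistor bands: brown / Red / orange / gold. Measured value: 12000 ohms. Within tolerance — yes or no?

yes

Brown → 1 (first significant figure)
Red → 2 (second significant figure)
Orange → ×10^3 multiplier
Gold → ±5% tolerance
12 × 1000 = 12000 Ω
Allowed range: 11400 Ω to 12600 Ω.
12000 ohms lies inside that range.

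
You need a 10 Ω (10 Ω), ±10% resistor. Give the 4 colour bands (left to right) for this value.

10 Ω = 10 × 10^0.
1 → brown
0 → black
Multiplier 10^0 → black.
±10% tolerance → silver.

brown, black, black, silver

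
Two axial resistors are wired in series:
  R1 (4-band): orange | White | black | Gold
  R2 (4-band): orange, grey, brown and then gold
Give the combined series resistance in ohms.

419 Ω

R1: orange, white → 39; black ×1 → 39 Ω.
R2: orange, grey → 38; brown ×10 → 380 Ω.
Series: 39 + 380 = 419 Ω.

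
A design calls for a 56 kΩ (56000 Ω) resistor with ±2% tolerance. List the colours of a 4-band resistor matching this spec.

56000 Ω = 56 × 10^3.
5 → green
6 → blue
Multiplier 10^3 → orange.
±2% tolerance → red.

green, blue, orange, red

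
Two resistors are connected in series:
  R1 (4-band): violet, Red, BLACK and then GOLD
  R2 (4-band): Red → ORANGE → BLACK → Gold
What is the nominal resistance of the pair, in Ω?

95 Ω

R1: violet, red → 72; black ×1 → 72 Ω.
R2: red, orange → 23; black ×1 → 23 Ω.
Series: 72 + 23 = 95 Ω.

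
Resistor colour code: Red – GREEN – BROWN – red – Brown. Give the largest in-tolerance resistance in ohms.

Red → 2 (first significant figure)
Green → 5 (second significant figure)
Brown → 1 (third significant figure)
Red → ×10^2 multiplier
Brown → ±1% tolerance
251 × 100 = 25100 Ω
Largest = 25100 × (1 + 1/100) = 25351 Ω.

25351 Ω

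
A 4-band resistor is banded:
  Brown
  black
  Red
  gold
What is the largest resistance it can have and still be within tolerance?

Brown → 1 (first significant figure)
Black → 0 (second significant figure)
Red → ×10^2 multiplier
Gold → ±5% tolerance
10 × 100 = 1000 Ω
Largest = 1000 × (1 + 5/100) = 1050 Ω.

1050 Ω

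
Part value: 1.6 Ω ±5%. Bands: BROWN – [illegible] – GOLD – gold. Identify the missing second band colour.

blue

1.6 Ω = 16 × 10^-1.
The second band gives digit 6 of the significand, and 6 is blue.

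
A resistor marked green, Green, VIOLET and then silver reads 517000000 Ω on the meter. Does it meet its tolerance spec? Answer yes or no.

yes

Green → 5 (first significant figure)
Green → 5 (second significant figure)
Violet → ×10^7 multiplier
Silver → ±10% tolerance
55 × 10000000 = 550000000 Ω
Allowed range: 495000000 Ω to 605000000 Ω.
517000000 Ω lies inside that range.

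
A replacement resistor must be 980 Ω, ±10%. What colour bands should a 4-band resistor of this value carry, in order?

980 Ω = 98 × 10^1.
9 → white
8 → grey
Multiplier 10^1 → brown.
±10% tolerance → silver.

white, grey, brown, silver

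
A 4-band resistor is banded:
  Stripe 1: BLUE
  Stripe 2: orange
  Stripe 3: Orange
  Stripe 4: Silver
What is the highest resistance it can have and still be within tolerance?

Blue → 6 (first significant figure)
Orange → 3 (second significant figure)
Orange → ×10^3 multiplier
Silver → ±10% tolerance
63 × 1000 = 63000 Ω
Highest = 63000 × (1 + 10/100) = 69300 Ω.

69300 Ω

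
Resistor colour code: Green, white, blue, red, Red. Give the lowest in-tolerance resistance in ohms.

Green → 5 (first significant figure)
White → 9 (second significant figure)
Blue → 6 (third significant figure)
Red → ×10^2 multiplier
Red → ±2% tolerance
596 × 100 = 59600 Ω
Lowest = 59600 × (1 − 2/100) = 58408 Ω.

58408 Ω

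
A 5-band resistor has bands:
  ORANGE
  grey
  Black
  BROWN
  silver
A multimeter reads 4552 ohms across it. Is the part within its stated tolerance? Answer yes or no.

no

Orange → 3 (first significant figure)
Grey → 8 (second significant figure)
Black → 0 (third significant figure)
Brown → ×10 multiplier
Silver → ±10% tolerance
380 × 10 = 3800 Ω
Allowed range: 3420 Ω to 4180 Ω.
4552 ohms lies outside that range.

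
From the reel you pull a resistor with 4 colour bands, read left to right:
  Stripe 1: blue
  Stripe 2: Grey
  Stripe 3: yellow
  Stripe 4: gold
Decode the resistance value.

Blue → 6 (first significant figure)
Grey → 8 (second significant figure)
Yellow → ×10^4 multiplier
68 × 10000 = 680000 Ω

680000 Ω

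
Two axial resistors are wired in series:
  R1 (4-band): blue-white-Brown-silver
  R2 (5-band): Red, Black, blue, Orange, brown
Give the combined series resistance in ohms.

206690 Ω

R1: blue, white → 69; brown ×10 → 690 Ω.
R2: red, black, blue → 206; orange ×10^3 → 206000 Ω.
Series: 690 + 206000 = 206690 Ω.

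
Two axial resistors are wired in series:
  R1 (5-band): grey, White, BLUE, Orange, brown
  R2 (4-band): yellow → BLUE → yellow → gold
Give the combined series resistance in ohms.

R1: grey, white, blue → 896; orange ×10^3 → 896000 Ω.
R2: yellow, blue → 46; yellow ×10^4 → 460000 Ω.
Series: 896000 + 460000 = 1356000 Ω.

1356000 Ω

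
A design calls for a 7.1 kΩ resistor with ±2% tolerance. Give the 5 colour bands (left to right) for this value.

7100 Ω = 710 × 10^1.
7 → violet
1 → brown
0 → black
Multiplier 10^1 → brown.
±2% tolerance → red.

violet, brown, black, brown, red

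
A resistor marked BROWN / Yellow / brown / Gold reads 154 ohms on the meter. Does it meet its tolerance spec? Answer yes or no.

no

Brown → 1 (first significant figure)
Yellow → 4 (second significant figure)
Brown → ×10 multiplier
Gold → ±5% tolerance
14 × 10 = 140 Ω
Allowed range: 133 Ω to 147 Ω.
154 ohms lies outside that range.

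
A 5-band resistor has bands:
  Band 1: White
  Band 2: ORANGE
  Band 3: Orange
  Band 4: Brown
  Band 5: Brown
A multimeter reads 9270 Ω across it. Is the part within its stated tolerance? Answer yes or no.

White → 9 (first significant figure)
Orange → 3 (second significant figure)
Orange → 3 (third significant figure)
Brown → ×10 multiplier
Brown → ±1% tolerance
933 × 10 = 9330 Ω
Allowed range: 9236.7 Ω to 9423.3 Ω.
9270 Ω lies inside that range.

yes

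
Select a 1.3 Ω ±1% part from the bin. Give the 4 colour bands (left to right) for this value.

1.3 Ω = 13 × 10^-1.
1 → brown
3 → orange
Multiplier 10^-1 → gold.
±1% tolerance → brown.

brown, orange, gold, brown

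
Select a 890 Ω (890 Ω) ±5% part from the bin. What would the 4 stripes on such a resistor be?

grey, white, brown, gold

890 Ω = 89 × 10^1.
8 → grey
9 → white
Multiplier 10^1 → brown.
±5% tolerance → gold.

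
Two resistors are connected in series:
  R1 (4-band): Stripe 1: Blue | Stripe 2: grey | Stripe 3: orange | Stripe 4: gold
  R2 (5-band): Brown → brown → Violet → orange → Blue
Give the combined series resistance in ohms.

185000 Ω

R1: blue, grey → 68; orange ×10^3 → 68000 Ω.
R2: brown, brown, violet → 117; orange ×10^3 → 117000 Ω.
Series: 68000 + 117000 = 185000 Ω.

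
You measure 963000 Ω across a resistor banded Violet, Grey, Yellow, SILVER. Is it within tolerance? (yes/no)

Violet → 7 (first significant figure)
Grey → 8 (second significant figure)
Yellow → ×10^4 multiplier
Silver → ±10% tolerance
78 × 10000 = 780000 Ω
Allowed range: 702000 Ω to 858000 Ω.
963000 Ω lies outside that range.

no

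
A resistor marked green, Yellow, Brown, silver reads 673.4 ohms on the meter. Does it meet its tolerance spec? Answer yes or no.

Green → 5 (first significant figure)
Yellow → 4 (second significant figure)
Brown → ×10 multiplier
Silver → ±10% tolerance
54 × 10 = 540 Ω
Allowed range: 486 Ω to 594 Ω.
673.4 ohms lies outside that range.

no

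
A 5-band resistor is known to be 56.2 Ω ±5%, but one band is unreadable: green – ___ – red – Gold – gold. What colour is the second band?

56.2 Ω = 562 × 10^-1.
The second band gives digit 6 of the significand, and 6 is blue.

blue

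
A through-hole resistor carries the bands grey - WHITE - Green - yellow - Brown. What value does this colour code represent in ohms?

8950000 Ω

Grey → 8 (first significant figure)
White → 9 (second significant figure)
Green → 5 (third significant figure)
Yellow → ×10^4 multiplier
895 × 10000 = 8950000 Ω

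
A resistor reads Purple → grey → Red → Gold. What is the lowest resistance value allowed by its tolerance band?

Violet → 7 (first significant figure)
Grey → 8 (second significant figure)
Red → ×10^2 multiplier
Gold → ±5% tolerance
78 × 100 = 7800 Ω
Lowest = 7800 × (1 − 5/100) = 7410 Ω.

7410 Ω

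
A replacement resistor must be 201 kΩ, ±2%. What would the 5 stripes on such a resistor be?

red, black, brown, orange, red

201000 Ω = 201 × 10^3.
2 → red
0 → black
1 → brown
Multiplier 10^3 → orange.
±2% tolerance → red.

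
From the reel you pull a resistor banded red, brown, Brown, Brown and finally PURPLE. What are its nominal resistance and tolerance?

Red → 2 (first significant figure)
Brown → 1 (second significant figure)
Brown → 1 (third significant figure)
Brown → ×10 multiplier
Violet → ±0.1% tolerance
211 × 10 = 2110 Ω

2110 Ω ±0.1%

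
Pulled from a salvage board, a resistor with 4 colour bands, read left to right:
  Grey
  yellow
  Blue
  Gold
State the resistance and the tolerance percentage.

Grey → 8 (first significant figure)
Yellow → 4 (second significant figure)
Blue → ×10^6 multiplier
Gold → ±5% tolerance
84 × 1000000 = 84000000 Ω

84000000 Ω ±5%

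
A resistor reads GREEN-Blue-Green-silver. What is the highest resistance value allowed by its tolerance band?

6160000 Ω

Green → 5 (first significant figure)
Blue → 6 (second significant figure)
Green → ×10^5 multiplier
Silver → ±10% tolerance
56 × 100000 = 5600000 Ω
Highest = 5600000 × (1 + 10/100) = 6160000 Ω.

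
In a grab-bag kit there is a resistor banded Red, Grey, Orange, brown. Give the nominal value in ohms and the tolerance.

28000 Ω ±1%

Red → 2 (first significant figure)
Grey → 8 (second significant figure)
Orange → ×10^3 multiplier
Brown → ±1% tolerance
28 × 1000 = 28000 Ω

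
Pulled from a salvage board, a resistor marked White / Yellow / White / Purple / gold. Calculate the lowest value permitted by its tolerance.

9015500000 Ω

White → 9 (first significant figure)
Yellow → 4 (second significant figure)
White → 9 (third significant figure)
Violet → ×10^7 multiplier
Gold → ±5% tolerance
949 × 10000000 = 9490000000 Ω
Lowest = 9490000000 × (1 − 5/100) = 9015500000 Ω.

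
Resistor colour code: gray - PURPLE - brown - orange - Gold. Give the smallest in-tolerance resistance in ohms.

827450 Ω

Grey → 8 (first significant figure)
Violet → 7 (second significant figure)
Brown → 1 (third significant figure)
Orange → ×10^3 multiplier
Gold → ±5% tolerance
871 × 1000 = 871000 Ω
Smallest = 871000 × (1 − 5/100) = 827450 Ω.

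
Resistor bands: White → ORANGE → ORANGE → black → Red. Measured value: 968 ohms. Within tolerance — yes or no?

White → 9 (first significant figure)
Orange → 3 (second significant figure)
Orange → 3 (third significant figure)
Black → ×1 multiplier
Red → ±2% tolerance
933 × 1 = 933 Ω
Allowed range: 914.34 Ω to 951.66 Ω.
968 ohms lies outside that range.

no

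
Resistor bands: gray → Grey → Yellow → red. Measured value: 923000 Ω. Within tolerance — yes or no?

Grey → 8 (first significant figure)
Grey → 8 (second significant figure)
Yellow → ×10^4 multiplier
Red → ±2% tolerance
88 × 10000 = 880000 Ω
Allowed range: 862400 Ω to 897600 Ω.
923000 Ω lies outside that range.

no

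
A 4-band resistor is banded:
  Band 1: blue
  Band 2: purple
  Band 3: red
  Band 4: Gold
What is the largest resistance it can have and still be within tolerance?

7035 Ω

Blue → 6 (first significant figure)
Violet → 7 (second significant figure)
Red → ×10^2 multiplier
Gold → ±5% tolerance
67 × 100 = 6700 Ω
Largest = 6700 × (1 + 5/100) = 7035 Ω.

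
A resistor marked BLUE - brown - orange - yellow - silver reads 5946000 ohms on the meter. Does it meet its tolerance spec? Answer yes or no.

yes

Blue → 6 (first significant figure)
Brown → 1 (second significant figure)
Orange → 3 (third significant figure)
Yellow → ×10^4 multiplier
Silver → ±10% tolerance
613 × 10000 = 6130000 Ω
Allowed range: 5517000 Ω to 6743000 Ω.
5946000 ohms lies inside that range.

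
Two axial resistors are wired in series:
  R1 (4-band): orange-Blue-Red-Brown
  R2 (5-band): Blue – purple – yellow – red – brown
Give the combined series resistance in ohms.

R1: orange, blue → 36; red ×10^2 → 3600 Ω.
R2: blue, violet, yellow → 674; red ×10^2 → 67400 Ω.
Series: 3600 + 67400 = 71000 Ω.

71000 Ω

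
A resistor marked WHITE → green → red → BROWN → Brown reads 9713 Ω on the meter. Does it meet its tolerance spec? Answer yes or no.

no

White → 9 (first significant figure)
Green → 5 (second significant figure)
Red → 2 (third significant figure)
Brown → ×10 multiplier
Brown → ±1% tolerance
952 × 10 = 9520 Ω
Allowed range: 9424.8 Ω to 9615.2 Ω.
9713 Ω lies outside that range.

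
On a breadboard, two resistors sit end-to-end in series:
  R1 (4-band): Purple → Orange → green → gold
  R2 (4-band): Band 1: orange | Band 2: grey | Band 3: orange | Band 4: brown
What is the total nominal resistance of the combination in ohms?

R1: violet, orange → 73; green ×10^5 → 7300000 Ω.
R2: orange, grey → 38; orange ×10^3 → 38000 Ω.
Series: 7300000 + 38000 = 7338000 Ω.

7338000 Ω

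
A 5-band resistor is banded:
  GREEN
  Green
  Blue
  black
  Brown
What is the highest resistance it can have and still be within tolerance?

Green → 5 (first significant figure)
Green → 5 (second significant figure)
Blue → 6 (third significant figure)
Black → ×1 multiplier
Brown → ±1% tolerance
556 × 1 = 556 Ω
Highest = 556 × (1 + 1/100) = 561.56 Ω.

561.56 Ω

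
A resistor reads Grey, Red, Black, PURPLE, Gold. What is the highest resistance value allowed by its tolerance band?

Grey → 8 (first significant figure)
Red → 2 (second significant figure)
Black → 0 (third significant figure)
Violet → ×10^7 multiplier
Gold → ±5% tolerance
820 × 10000000 = 8200000000 Ω
Highest = 8200000000 × (1 + 5/100) = 8610000000 Ω.

8610000000 Ω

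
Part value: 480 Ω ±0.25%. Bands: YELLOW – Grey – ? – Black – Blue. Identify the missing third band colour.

480 Ω = 480 × 10^0.
The third band gives digit 0 of the significand, and 0 is black.

black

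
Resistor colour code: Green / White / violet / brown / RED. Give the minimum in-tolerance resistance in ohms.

5850.6 Ω

Green → 5 (first significant figure)
White → 9 (second significant figure)
Violet → 7 (third significant figure)
Brown → ×10 multiplier
Red → ±2% tolerance
597 × 10 = 5970 Ω
Minimum = 5970 × (1 − 2/100) = 5850.6 Ω.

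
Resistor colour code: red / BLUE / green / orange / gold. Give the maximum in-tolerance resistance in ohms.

Red → 2 (first significant figure)
Blue → 6 (second significant figure)
Green → 5 (third significant figure)
Orange → ×10^3 multiplier
Gold → ±5% tolerance
265 × 1000 = 265000 Ω
Maximum = 265000 × (1 + 5/100) = 278250 Ω.

278250 Ω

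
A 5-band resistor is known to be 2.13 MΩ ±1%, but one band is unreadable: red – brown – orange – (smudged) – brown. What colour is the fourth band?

yellow

2130000 Ω = 213 × 10^4.
The fourth band is the multiplier, 10^4, which is yellow.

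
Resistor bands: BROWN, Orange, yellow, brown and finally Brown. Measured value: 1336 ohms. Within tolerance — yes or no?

Brown → 1 (first significant figure)
Orange → 3 (second significant figure)
Yellow → 4 (third significant figure)
Brown → ×10 multiplier
Brown → ±1% tolerance
134 × 10 = 1340 Ω
Allowed range: 1326.6 Ω to 1353.4 Ω.
1336 ohms lies inside that range.

yes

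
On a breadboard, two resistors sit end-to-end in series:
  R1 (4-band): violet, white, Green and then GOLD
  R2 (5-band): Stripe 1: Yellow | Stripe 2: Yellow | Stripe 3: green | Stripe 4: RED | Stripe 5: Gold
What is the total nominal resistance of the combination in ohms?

R1: violet, white → 79; green ×10^5 → 7900000 Ω.
R2: yellow, yellow, green → 445; red ×10^2 → 44500 Ω.
Series: 7900000 + 44500 = 7944500 Ω.

7944500 Ω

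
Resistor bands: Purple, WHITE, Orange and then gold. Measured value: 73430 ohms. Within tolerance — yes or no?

Violet → 7 (first significant figure)
White → 9 (second significant figure)
Orange → ×10^3 multiplier
Gold → ±5% tolerance
79 × 1000 = 79000 Ω
Allowed range: 75050 Ω to 82950 Ω.
73430 ohms lies outside that range.

no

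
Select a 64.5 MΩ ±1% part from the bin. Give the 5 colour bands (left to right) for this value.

64500000 Ω = 645 × 10^5.
6 → blue
4 → yellow
5 → green
Multiplier 10^5 → green.
±1% tolerance → brown.

blue, yellow, green, green, brown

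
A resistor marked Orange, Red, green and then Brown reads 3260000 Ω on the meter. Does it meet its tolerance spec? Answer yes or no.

Orange → 3 (first significant figure)
Red → 2 (second significant figure)
Green → ×10^5 multiplier
Brown → ±1% tolerance
32 × 100000 = 3200000 Ω
Allowed range: 3168000 Ω to 3232000 Ω.
3260000 Ω lies outside that range.

no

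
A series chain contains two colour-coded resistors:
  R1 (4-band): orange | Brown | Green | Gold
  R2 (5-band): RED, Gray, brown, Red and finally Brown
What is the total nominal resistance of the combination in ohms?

R1: orange, brown → 31; green ×10^5 → 3100000 Ω.
R2: red, grey, brown → 281; red ×10^2 → 28100 Ω.
Series: 3100000 + 28100 = 3128100 Ω.

3128100 Ω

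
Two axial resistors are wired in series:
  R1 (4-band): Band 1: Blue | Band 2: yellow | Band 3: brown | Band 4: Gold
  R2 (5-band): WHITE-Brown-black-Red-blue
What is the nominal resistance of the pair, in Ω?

R1: blue, yellow → 64; brown ×10 → 640 Ω.
R2: white, brown, black → 910; red ×10^2 → 91000 Ω.
Series: 640 + 91000 = 91640 Ω.

91640 Ω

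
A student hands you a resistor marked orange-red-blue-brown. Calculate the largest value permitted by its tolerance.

32320000 Ω

Orange → 3 (first significant figure)
Red → 2 (second significant figure)
Blue → ×10^6 multiplier
Brown → ±1% tolerance
32 × 1000000 = 32000000 Ω
Largest = 32000000 × (1 + 1/100) = 32320000 Ω.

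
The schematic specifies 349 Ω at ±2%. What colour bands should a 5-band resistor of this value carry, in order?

349 Ω = 349 × 10^0.
3 → orange
4 → yellow
9 → white
Multiplier 10^0 → black.
±2% tolerance → red.

orange, yellow, white, black, red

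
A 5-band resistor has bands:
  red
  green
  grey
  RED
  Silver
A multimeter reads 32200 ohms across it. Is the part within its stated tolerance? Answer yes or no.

Red → 2 (first significant figure)
Green → 5 (second significant figure)
Grey → 8 (third significant figure)
Red → ×10^2 multiplier
Silver → ±10% tolerance
258 × 100 = 25800 Ω
Allowed range: 23220 Ω to 28380 Ω.
32200 ohms lies outside that range.

no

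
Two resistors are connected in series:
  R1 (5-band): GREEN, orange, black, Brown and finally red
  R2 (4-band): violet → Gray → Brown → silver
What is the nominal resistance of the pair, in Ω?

6080 Ω

R1: green, orange, black → 530; brown ×10 → 5300 Ω.
R2: violet, grey → 78; brown ×10 → 780 Ω.
Series: 5300 + 780 = 6080 Ω.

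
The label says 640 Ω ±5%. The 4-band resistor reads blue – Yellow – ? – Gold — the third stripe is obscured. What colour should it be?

640 Ω = 64 × 10^1.
The third band is the multiplier, 10^1, which is brown.

brown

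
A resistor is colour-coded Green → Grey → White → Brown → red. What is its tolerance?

The last band, red, is the tolerance band.
Red corresponds to ±2%.

±2%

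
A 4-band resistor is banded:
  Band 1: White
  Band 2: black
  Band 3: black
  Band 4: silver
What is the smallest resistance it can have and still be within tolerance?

81 Ω

White → 9 (first significant figure)
Black → 0 (second significant figure)
Black → ×1 multiplier
Silver → ±10% tolerance
90 × 1 = 90 Ω
Smallest = 90 × (1 − 10/100) = 81 Ω.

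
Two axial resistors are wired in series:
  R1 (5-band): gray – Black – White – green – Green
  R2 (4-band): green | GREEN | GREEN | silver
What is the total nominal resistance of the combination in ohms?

R1: grey, black, white → 809; green ×10^5 → 80900000 Ω.
R2: green, green → 55; green ×10^5 → 5500000 Ω.
Series: 80900000 + 5500000 = 86400000 Ω.

86400000 Ω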